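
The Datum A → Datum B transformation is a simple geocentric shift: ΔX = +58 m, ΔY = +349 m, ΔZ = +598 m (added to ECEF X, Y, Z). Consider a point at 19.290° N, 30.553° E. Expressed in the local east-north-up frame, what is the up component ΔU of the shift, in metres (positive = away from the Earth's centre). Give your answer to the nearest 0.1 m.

ΔU = 412.1 m

The local up (radial) axis is (cos φ cos λ, cos φ sin λ, sin φ), giving ΔU = 47.143 + 167.449 + 197.549 = 412.14 m.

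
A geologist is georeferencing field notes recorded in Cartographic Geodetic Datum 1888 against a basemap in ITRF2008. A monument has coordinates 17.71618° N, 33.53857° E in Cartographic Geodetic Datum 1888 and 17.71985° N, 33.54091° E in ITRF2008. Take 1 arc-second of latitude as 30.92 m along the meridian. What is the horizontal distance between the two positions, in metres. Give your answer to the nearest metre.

478 m

Δφ = 17.71985° − 17.71618° = +0.00367°; Δλ = 33.54091° − 33.53857° = +0.00234°.
1° of latitude = 3600 × 30.92 = 111312 m.
ΔN = Δφ × 111312 = 408.5 m; ΔE = Δλ × 111312 × cos(17.71618°) = +0.00234 × 111312 × 0.952576 = 248.1 m.
Distance = √(ΔE² + ΔN²) = √(248.1² + 408.5²) = 478.0 m.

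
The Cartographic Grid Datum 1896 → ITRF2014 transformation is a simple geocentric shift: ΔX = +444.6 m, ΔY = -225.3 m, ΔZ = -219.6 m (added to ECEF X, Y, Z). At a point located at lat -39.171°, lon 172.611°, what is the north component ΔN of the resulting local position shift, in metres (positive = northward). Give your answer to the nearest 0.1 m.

At φ = -39.171°, λ = 172.611°: sin φ = -0.631637, cos φ = 0.775264, sin λ = 0.128605, cos λ = -0.991696.
ΔN = −sin φ cos λ·ΔX − sin φ sin λ·ΔY + cos φ·ΔZ = −(-0.631637)(-0.991696)(444.6) − (-0.631637)(0.128605)(-225.3) + (0.775264)(-219.6) = -467.04 m.

ΔN = -467.0 m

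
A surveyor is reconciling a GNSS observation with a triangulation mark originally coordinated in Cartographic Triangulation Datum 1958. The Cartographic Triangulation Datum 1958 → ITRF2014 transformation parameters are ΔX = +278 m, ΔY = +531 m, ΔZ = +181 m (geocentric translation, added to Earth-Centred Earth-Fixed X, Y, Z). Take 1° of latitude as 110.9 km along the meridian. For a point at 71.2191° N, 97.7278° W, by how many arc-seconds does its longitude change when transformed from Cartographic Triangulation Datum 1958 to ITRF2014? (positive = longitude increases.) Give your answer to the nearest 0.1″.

Δλ = 20.6″

sin φ = 0.946757, cos φ = 0.321950, sin λ = -0.990918, cos λ = -0.134467.
East component: ΔE = −sin λ·ΔX + cos λ·ΔY = −(-0.990918)(278) + (-0.134467)(531) = 204.07 m.
1° of latitude spans 110900 m; at latitude φ, 1° of longitude spans that × cos φ = 35704.3 m, so Δλ = 204.07 / 35704.3 × 3600 = 20.576″.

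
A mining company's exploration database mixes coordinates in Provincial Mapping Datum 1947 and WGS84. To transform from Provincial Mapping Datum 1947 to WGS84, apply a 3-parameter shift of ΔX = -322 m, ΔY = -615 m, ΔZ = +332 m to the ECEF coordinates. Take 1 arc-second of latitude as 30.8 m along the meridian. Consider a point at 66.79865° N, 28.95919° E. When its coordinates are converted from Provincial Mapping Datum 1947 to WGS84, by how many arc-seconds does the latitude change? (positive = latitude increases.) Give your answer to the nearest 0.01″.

sin φ = 0.919126, cos φ = 0.393964, sin λ = 0.484187, cos λ = 0.874965.
North component: ΔN = −sin φ cos λ·ΔX − sin φ sin λ·ΔY + cos φ·ΔZ = −(0.919126)(0.874965)(-322) − (0.919126)(0.484187)(-615) + (0.393964)(332) = 663.44 m.
1° of latitude spans 3600 × 30.80 = 110880 m, so Δφ = 663.44 / 110880 × 3600 = 21.540″.

Δφ = 21.54″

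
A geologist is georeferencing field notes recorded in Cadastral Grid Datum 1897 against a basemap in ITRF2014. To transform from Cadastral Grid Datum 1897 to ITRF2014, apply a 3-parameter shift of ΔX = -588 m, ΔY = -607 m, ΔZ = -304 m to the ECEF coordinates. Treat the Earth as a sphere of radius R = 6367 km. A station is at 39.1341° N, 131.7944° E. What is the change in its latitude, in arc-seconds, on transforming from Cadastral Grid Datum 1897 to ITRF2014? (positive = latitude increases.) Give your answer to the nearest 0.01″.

Δφ = -6.40″

sin φ = 0.631138, cos φ = 0.775671, sin λ = 0.745541, cos λ = -0.666460.
North component: ΔN = −sin φ cos λ·ΔX − sin φ sin λ·ΔY + cos φ·ΔZ = −(0.631138)(-0.666460)(-588) − (0.631138)(0.745541)(-607) + (0.775671)(-304) = -197.52 m.
1° of latitude spans πR/180 = 111125 m, so Δφ = -197.52 / 111125 × 3600 = -6.399″.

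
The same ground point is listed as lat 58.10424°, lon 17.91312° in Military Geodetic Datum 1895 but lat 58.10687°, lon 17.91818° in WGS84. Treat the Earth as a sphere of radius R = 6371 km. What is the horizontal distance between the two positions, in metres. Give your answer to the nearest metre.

Δφ = 58.10687° − 58.10424° = +0.00263°; Δλ = 17.91818° − 17.91312° = +0.00506°.
1° along a meridian = πR/180 = 111195 m.
ΔN = Δφ × 111195 = 292.4 m; ΔE = Δλ × 111195 × cos(58.10424°) = +0.00506 × 111195 × 0.528376 = 297.3 m.
Distance = √(ΔE² + ΔN²) = √(297.3² + 292.4²) = 417.0 m.

417 m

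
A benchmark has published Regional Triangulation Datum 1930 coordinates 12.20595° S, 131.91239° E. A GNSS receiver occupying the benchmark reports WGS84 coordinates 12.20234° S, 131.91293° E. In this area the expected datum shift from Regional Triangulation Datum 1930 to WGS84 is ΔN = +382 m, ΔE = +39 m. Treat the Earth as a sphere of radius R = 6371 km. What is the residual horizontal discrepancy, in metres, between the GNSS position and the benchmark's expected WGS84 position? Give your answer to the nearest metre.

28 m

Observed coordinate differences: Δφ = +0.00361°, Δλ = +0.00054°.
Converting to metres (1° lat = 111195 m, cos φ = 0.977394): observed ΔN = 401.4 m, observed ΔE = 58.7 m.
Subtracting the expected shift leaves a residual of 401.4 − (382) = 19.4 m north and 58.7 − (39) = 19.7 m east.
Residual distance = √(19.4² + 19.7²) = 27.6 m.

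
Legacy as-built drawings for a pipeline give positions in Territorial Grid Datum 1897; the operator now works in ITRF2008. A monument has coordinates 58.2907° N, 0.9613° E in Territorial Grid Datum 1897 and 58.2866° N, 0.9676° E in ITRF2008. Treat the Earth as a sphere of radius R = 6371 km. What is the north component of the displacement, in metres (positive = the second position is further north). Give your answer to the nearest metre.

ΔN = -456 m

Δφ = 58.2866° − 58.2907° = -0.0041°; Δλ = 0.9676° − 0.9613° = +0.0063°.
1° along a meridian = πR/180 = 111195 m.
ΔN = Δφ × 111195 = -455.9 m; ΔE = Δλ × 111195 × cos(58.2907°) = +0.0063 × 111195 × 0.525610 = 368.2 m.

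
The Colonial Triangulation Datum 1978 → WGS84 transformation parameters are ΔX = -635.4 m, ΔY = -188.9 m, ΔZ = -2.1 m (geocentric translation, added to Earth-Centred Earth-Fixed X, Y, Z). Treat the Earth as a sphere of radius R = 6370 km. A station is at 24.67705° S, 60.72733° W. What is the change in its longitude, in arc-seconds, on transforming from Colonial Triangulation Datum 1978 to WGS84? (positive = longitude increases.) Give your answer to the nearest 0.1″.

Δλ = -23.0″

sin φ = -0.417503, cos φ = 0.908675, sin λ = -0.872303, cos λ = 0.488966.
East component: ΔE = −sin λ·ΔX + cos λ·ΔY = −(-0.872303)(-635.4) + (0.488966)(-188.9) = -646.63 m.
1° of latitude spans πR/180 = 111177 m; at latitude φ, 1° of longitude spans that × cos φ = 101024.2 m, so Δλ = -646.63 / 101024.2 × 3600 = -23.043″.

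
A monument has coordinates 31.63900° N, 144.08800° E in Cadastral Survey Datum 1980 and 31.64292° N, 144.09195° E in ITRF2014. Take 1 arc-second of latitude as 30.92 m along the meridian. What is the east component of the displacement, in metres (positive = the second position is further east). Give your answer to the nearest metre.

Δφ = 31.64292° − 31.63900° = +0.00392°; Δλ = 144.09195° − 144.08800° = +0.00395°.
1° of latitude = 3600 × 30.92 = 111312 m.
ΔN = Δφ × 111312 = 436.3 m; ΔE = Δλ × 111312 × cos(31.63900°) = +0.00395 × 111312 × 0.851370 = 374.3 m.

ΔE = 374 m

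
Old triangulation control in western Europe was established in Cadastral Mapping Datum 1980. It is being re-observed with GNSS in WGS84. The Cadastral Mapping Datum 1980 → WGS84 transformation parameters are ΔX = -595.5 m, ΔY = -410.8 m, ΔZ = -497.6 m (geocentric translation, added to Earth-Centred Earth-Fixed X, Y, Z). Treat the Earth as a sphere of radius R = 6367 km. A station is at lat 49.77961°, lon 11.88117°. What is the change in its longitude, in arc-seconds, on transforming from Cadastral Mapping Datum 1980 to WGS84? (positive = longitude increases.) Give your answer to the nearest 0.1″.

Δλ = -14.0″

sin φ = 0.763566, cos φ = 0.645729, sin λ = 0.205883, cos λ = 0.978577.
East component: ΔE = −sin λ·ΔX + cos λ·ΔY = −(0.205883)(-595.5) + (0.978577)(-410.8) = -279.40 m.
1° of latitude spans πR/180 = 111125 m; at latitude φ, 1° of longitude spans that × cos φ = 71756.8 m, so Δλ = -279.40 / 71756.8 × 3600 = -14.017″.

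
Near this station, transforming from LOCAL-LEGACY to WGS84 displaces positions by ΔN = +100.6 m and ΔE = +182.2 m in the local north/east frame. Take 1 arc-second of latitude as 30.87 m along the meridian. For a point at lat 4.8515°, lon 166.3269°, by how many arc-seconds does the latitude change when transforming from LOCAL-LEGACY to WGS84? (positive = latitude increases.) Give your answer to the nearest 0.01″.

1″ of latitude = 30.87 m, so Δφ = 100.6 / 30.87 = 3.259″.

Δφ = 3.26″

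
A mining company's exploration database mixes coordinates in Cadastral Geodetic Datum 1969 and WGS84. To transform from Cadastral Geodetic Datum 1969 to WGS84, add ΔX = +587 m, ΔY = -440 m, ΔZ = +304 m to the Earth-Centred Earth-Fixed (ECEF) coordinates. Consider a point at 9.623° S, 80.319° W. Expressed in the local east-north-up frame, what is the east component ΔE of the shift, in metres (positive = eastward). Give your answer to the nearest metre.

ΔE = 505 m

At φ = -9.623°, λ = -80.319°: sin φ = -0.167165, cos φ = 0.985929, sin λ = -0.985759, cos λ = 0.168162.
ΔE = −sin λ·ΔX + cos λ·ΔY = −(-0.985759)·(587) + (0.168162)·(-440) = 504.65 m.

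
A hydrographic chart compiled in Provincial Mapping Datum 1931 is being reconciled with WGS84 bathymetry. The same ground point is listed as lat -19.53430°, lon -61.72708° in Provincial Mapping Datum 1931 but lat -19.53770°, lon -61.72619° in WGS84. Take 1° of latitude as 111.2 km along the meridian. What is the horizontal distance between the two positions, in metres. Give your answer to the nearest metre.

389 m

Δφ = -19.53770° − -19.53430° = -0.00340°; Δλ = -61.72619° − -61.72708° = +0.00089°.
ΔN = Δφ × 111200 = -378.1 m; ΔE = Δλ × 111200 × cos(-19.53430°) = +0.00089 × 111200 × 0.942441 = 93.3 m.
Distance = √(ΔE² + ΔN²) = √(93.3² + (-378.1)²) = 389.4 m.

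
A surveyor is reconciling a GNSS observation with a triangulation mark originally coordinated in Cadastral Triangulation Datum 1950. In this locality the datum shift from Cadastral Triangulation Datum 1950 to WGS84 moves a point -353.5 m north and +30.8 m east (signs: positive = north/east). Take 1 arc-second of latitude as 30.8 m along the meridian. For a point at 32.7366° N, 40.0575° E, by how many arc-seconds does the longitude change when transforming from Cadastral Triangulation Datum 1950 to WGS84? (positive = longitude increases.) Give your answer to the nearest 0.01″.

Δλ = 1.19″

At latitude 32.7366°, cos φ = 0.841166.
1″ of longitude at this latitude = 30.80 × cos φ = 25.9079 m, so Δλ = 30.8 / 25.9079 = 1.189″.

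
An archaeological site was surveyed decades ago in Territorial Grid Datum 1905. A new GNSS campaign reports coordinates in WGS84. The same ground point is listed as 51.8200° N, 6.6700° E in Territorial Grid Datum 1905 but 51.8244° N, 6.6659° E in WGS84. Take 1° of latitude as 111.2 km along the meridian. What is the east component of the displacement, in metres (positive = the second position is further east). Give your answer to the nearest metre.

Δφ = 51.8244° − 51.8200° = +0.0044°; Δλ = 6.6659° − 6.6700° = -0.0041°.
ΔN = Δφ × 111200 = 489.3 m; ΔE = Δλ × 111200 × cos(51.8200°) = -0.0041 × 111200 × 0.618134 = -281.8 m.

ΔE = -282 m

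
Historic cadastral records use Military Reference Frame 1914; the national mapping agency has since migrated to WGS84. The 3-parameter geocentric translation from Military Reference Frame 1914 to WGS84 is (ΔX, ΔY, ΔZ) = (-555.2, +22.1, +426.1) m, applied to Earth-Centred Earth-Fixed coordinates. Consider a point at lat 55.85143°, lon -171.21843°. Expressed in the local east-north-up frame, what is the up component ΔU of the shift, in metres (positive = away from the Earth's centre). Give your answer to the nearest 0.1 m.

At φ = 55.85143°, λ = -171.21843°: sin φ = 0.827585, cos φ = 0.561341, sin λ = -0.152668, cos λ = -0.988278.
ΔU = cos φ cos λ·ΔX + cos φ sin λ·ΔY + sin φ·ΔZ = (0.561341)(-0.988278)(-555.2) + (0.561341)(-0.152668)(22.1) + (0.827585)(426.1) = 658.74 m.

ΔU = 658.7 m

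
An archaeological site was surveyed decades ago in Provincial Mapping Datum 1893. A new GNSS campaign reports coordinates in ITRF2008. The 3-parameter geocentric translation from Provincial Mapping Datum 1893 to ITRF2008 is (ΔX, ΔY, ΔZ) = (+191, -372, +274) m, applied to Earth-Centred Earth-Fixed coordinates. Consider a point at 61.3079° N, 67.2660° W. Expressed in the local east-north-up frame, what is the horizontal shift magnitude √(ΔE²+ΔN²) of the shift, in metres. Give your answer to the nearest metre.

236 m

At φ = 61.3079°, λ = -67.2660°: sin φ = 0.877212, cos φ = 0.480103, sin λ = -0.922309, cos λ = 0.386453.
ΔE = −sin λ·ΔX + cos λ·ΔY = −(-0.922309)·(191) + (0.386453)·(-372) = 32.40 m.
ΔN = −sin φ cos λ·ΔX − sin φ sin λ·ΔY + cos φ·ΔZ = −(0.877212)(0.386453)(191) − (0.877212)(-0.922309)(-372) + (0.480103)(274) = -234.17 m.
Horizontal magnitude = √(ΔE² + ΔN²) = √(32.40² + (-234.17)²) = 236.40 m.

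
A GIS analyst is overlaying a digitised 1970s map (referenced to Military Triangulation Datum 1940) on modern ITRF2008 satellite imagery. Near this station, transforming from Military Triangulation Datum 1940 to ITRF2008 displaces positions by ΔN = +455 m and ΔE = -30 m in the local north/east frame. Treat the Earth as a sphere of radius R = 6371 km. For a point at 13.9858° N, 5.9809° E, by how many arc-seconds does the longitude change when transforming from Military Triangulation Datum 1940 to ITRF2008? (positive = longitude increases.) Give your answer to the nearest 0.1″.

At latitude 13.9858°, cos φ = 0.970356.
One radian of longitude at latitude φ spans R cos φ, so Δλ = ΔE / (R cos φ) = -30.0 / (6371000 × 0.970356) = -4.8527e-06 rad = -1.001″.

Δλ = -1.0″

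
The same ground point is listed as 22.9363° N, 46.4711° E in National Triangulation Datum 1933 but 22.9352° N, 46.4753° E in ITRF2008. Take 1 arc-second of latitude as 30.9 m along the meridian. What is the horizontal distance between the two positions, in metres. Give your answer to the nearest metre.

Δφ = 22.9352° − 22.9363° = -0.0011°; Δλ = 46.4753° − 46.4711° = +0.0042°.
1° of latitude = 3600 × 30.90 = 111240 m.
ΔN = Δφ × 111240 = -122.4 m; ΔE = Δλ × 111240 × cos(22.9363°) = +0.0042 × 111240 × 0.920939 = 430.3 m.
Distance = √(ΔE² + ΔN²) = √(430.3² + (-122.4)²) = 447.3 m.

447 m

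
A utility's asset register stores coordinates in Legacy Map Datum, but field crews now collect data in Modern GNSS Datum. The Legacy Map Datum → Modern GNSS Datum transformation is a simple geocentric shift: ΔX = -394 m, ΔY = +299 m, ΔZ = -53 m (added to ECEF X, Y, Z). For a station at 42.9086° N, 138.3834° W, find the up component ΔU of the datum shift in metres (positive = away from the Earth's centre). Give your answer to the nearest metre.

ΔU = 34 m

The local up (radial) axis is (cos φ cos λ, cos φ sin λ, sin φ), giving ΔU = 215.745 − 145.447 − 36.084 = 34.21 m.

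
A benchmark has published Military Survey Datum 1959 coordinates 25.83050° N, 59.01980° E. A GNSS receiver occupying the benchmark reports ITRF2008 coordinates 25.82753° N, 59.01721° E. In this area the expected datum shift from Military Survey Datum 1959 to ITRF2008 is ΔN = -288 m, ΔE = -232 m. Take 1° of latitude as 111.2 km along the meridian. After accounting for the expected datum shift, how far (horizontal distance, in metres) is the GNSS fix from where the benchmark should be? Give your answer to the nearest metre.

50 m

Observed coordinate differences: Δφ = -0.00297°, Δλ = -0.00259°.
Converting to metres (1° lat = 111200 m, cos φ = 0.900087): observed ΔN = -330.3 m, observed ΔE = -259.2 m.
Subtracting the expected shift leaves a residual of -330.3 − (-288) = -42.3 m north and -259.2 − (-232) = -27.2 m east.
Residual distance = √((-42.3)² + (-27.2)²) = 50.3 m.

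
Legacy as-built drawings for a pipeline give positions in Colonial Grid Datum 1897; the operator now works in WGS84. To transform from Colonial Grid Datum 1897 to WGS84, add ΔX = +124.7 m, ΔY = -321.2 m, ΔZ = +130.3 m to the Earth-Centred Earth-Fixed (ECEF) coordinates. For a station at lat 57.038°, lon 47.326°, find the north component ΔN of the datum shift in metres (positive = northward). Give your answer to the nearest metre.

ΔN = 198 m

The local north axis is (−sin φ cos λ, −sin φ sin λ, cos φ), giving ΔN = -70.919 + 198.140 + 70.894 = 198.12 m.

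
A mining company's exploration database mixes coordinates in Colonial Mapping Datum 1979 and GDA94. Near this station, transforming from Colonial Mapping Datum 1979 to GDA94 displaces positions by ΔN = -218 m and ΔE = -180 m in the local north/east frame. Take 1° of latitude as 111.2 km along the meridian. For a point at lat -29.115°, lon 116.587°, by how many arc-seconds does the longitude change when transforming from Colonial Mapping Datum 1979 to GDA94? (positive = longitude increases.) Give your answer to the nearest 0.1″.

At latitude -29.115°, cos φ = 0.873645.
1° of longitude at this latitude = 111.2 × cos φ = 97.15 km, so Δλ = -180.0 / 97149.3 = -0.0018528° = -6.670″.

Δλ = -6.7″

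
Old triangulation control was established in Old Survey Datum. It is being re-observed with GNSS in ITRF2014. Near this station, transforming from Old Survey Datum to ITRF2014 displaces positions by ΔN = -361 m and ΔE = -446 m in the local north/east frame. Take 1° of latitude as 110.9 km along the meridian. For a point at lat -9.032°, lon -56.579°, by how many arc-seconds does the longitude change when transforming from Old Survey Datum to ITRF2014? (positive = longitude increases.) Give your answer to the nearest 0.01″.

Δλ = -14.66″

At latitude -9.032°, cos φ = 0.987601.
1° of longitude at this latitude = 110.9 × cos φ = 109.52 km, so Δλ = -446.0 / 109524.9 = -0.0040721° = -14.660″.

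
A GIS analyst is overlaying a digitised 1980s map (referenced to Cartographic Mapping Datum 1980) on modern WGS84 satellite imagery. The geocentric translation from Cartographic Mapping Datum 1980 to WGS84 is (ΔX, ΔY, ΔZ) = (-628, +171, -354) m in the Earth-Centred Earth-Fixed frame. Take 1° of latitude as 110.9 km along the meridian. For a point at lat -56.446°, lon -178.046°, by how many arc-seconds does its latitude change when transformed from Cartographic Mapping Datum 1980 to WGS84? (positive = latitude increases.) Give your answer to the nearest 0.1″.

Δφ = 10.5″

sin φ = -0.833365, cos φ = 0.552723, sin λ = -0.034097, cos λ = -0.999419.
North component: ΔN = −sin φ cos λ·ΔX − sin φ sin λ·ΔY + cos φ·ΔZ = −(-0.833365)(-0.999419)(-628) − (-0.833365)(-0.034097)(171) + (0.552723)(-354) = 322.53 m.
1° of latitude spans 110900 m, so Δφ = 322.53 / 110900 × 3600 = 10.470″.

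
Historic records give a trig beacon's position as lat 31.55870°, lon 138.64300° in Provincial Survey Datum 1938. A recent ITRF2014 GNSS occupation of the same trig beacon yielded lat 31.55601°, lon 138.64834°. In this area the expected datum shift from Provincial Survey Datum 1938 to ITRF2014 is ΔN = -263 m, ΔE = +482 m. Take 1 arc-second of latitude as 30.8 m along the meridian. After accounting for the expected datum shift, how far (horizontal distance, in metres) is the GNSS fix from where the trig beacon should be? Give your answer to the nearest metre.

Observed coordinate differences: Δφ = -0.00269°, Δλ = +0.00534°.
Converting to metres (1° lat = 110880 m, cos φ = 0.852104): observed ΔN = -298.3 m, observed ΔE = 504.5 m.
Subtracting the expected shift leaves a residual of -298.3 − (-263) = -35.3 m north and 504.5 − (482) = 22.5 m east.
Residual distance = √((-35.3)² + 22.5²) = 41.8 m.

42 m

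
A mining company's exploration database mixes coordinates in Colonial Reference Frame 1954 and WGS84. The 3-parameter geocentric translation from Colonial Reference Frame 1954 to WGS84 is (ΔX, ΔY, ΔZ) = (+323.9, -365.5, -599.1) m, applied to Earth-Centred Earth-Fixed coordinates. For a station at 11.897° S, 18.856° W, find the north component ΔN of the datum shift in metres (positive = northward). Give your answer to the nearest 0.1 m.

ΔN = -498.7 m

The local north axis is (−sin φ cos λ, −sin φ sin λ, cos φ), giving ΔN = 63.189 + 24.352 − 586.231 = -498.69 m.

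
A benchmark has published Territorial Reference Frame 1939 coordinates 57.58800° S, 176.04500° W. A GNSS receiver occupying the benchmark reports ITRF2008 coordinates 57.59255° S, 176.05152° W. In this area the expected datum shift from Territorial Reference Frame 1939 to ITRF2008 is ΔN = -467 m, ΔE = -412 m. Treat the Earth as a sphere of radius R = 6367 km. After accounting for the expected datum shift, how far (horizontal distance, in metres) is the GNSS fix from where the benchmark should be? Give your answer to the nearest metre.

45 m

Observed coordinate differences: Δφ = -0.00455°, Δλ = -0.00652°.
Converting to metres (1° lat = 111125 m, cos φ = 0.536004): observed ΔN = -505.6 m, observed ΔE = -388.4 m.
Subtracting the expected shift leaves a residual of -505.6 − (-467) = -38.6 m north and -388.4 − (-412) = 23.6 m east.
Residual distance = √((-38.6)² + 23.6²) = 45.3 m.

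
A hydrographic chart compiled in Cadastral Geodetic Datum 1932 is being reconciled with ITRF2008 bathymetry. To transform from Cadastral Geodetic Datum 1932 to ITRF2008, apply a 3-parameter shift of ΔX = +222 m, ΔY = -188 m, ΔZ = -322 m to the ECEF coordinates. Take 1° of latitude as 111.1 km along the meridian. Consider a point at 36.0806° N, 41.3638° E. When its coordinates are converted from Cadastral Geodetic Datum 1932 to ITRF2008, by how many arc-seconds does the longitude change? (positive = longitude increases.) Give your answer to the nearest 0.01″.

Δλ = -11.54″

sin φ = 0.588923, cos φ = 0.808189, sin λ = 0.660838, cos λ = 0.750529.
East component: ΔE = −sin λ·ΔX + cos λ·ΔY = −(0.660838)(222) + (0.750529)(-188) = -287.81 m.
1° of latitude spans 111100 m; at latitude φ, 1° of longitude spans that × cos φ = 89789.8 m, so Δλ = -287.81 / 89789.8 × 3600 = -11.539″.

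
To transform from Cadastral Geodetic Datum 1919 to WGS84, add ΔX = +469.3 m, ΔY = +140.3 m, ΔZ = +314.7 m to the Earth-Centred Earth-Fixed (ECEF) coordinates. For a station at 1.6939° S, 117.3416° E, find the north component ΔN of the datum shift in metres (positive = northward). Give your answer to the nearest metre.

ΔN = 312 m

The local north axis is (−sin φ cos λ, −sin φ sin λ, cos φ), giving ΔN = -6.372 + 3.684 + 314.562 = 311.87 m.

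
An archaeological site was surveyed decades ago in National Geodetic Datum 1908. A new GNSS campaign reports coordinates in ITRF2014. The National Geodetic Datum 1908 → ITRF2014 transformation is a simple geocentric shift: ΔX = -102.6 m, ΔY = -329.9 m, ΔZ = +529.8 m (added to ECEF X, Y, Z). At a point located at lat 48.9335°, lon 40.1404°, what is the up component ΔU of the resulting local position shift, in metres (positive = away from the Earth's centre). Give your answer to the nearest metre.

At φ = 48.9335°, λ = 40.1404°: sin φ = 0.753948, cos φ = 0.656935, sin λ = 0.644663, cos λ = 0.764467.
ΔU = cos φ cos λ·ΔX + cos φ sin λ·ΔY + sin φ·ΔZ = (0.656935)(0.764467)(-102.6) + (0.656935)(0.644663)(-329.9) + (0.753948)(529.8) = 208.20 m.

ΔU = 208 m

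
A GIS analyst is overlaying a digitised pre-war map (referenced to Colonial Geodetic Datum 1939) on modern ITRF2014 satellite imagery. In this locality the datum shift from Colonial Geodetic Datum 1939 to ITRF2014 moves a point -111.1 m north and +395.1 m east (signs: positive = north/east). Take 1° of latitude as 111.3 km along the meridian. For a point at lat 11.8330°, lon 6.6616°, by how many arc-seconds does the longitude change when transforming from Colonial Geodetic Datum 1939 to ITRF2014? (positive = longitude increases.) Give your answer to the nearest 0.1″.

Δλ = 13.1″

At latitude 11.8330°, cos φ = 0.978749.
1° of longitude at this latitude = 111.3 × cos φ = 108.93 km, so Δλ = 395.1 / 108934.8 = 0.0036269° = 13.057″.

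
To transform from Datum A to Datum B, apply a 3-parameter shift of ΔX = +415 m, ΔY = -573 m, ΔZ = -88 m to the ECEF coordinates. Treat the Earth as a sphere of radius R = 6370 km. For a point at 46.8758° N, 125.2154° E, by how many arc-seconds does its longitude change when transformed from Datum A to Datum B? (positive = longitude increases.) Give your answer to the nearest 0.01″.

Δλ = -0.41″

sin φ = 0.729874, cos φ = 0.683582, sin λ = 0.816990, cos λ = -0.576652.
East component: ΔE = −sin λ·ΔX + cos λ·ΔY = −(0.816990)(415) + (-0.576652)(-573) = -8.63 m.
1° of latitude spans πR/180 = 111177 m; at latitude φ, 1° of longitude spans that × cos φ = 75998.9 m, so Δλ = -8.63 / 75998.9 × 3600 = -0.409″.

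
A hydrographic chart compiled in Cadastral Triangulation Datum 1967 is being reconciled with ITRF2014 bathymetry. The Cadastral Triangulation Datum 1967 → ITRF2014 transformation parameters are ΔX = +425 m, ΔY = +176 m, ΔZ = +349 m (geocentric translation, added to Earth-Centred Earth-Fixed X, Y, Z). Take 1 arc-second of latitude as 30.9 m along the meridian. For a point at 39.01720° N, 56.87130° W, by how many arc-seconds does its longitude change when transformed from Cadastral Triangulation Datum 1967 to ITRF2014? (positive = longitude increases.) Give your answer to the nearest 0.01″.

Δλ = 18.83″

sin φ = 0.629554, cos φ = 0.776957, sin λ = -0.837445, cos λ = 0.546522.
East component: ΔE = −sin λ·ΔX + cos λ·ΔY = −(-0.837445)(425) + (0.546522)(176) = 452.10 m.
1° of latitude spans 3600 × 30.90 = 111240 m; at latitude φ, 1° of longitude spans that × cos φ = 86428.7 m, so Δλ = 452.10 / 86428.7 × 3600 = 18.831″.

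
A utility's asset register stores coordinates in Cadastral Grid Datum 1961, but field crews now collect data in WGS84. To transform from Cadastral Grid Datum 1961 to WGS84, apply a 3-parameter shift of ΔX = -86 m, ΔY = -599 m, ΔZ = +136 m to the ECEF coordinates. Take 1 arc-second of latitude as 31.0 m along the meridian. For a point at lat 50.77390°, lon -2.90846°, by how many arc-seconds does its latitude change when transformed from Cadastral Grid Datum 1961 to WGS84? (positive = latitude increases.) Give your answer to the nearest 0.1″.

sin φ = 0.774656, cos φ = 0.632382, sin λ = -0.050740, cos λ = 0.998712.
North component: ΔN = −sin φ cos λ·ΔX − sin φ sin λ·ΔY + cos φ·ΔZ = −(0.774656)(0.998712)(-86) − (0.774656)(-0.050740)(-599) + (0.632382)(136) = 128.99 m.
1° of latitude spans 3600 × 31.00 = 111600 m, so Δφ = 128.99 / 111600 × 3600 = 4.161″.

Δφ = 4.2″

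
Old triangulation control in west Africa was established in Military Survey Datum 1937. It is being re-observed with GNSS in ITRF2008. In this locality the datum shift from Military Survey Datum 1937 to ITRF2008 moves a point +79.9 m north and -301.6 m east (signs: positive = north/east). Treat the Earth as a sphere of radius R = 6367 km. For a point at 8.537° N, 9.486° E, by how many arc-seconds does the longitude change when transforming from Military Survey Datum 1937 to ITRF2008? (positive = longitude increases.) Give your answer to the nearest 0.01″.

Δλ = -9.88″

At latitude 8.537°, cos φ = 0.988920.
One radian of longitude at latitude φ spans R cos φ, so Δλ = ΔE / (R cos φ) = -301.6 / (6367000 × 0.988920) = -4.7900e-05 rad = -9.880″.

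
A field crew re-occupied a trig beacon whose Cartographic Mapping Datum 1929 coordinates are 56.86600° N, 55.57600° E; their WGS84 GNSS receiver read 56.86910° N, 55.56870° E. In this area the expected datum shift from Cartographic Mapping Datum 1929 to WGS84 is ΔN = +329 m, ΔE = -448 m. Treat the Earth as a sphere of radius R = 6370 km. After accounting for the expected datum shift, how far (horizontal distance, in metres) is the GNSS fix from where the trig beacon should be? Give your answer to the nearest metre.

16 m

Observed coordinate differences: Δφ = +0.00310°, Δλ = -0.00730°.
Converting to metres (1° lat = 111177 m, cos φ = 0.546599): observed ΔN = 344.7 m, observed ΔE = -443.6 m.
Subtracting the expected shift leaves a residual of 344.7 − (329) = 15.7 m north and -443.6 − (-448) = 4.4 m east.
Residual distance = √(15.7² + 4.4²) = 16.3 m.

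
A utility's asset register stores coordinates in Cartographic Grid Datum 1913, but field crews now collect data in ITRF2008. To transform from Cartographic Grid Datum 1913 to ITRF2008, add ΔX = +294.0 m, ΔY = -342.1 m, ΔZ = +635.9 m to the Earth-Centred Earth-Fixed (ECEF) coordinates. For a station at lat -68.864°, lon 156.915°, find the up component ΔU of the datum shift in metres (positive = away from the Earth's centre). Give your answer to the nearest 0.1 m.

At φ = -68.864°, λ = 156.915°: sin φ = -0.932727, cos φ = 0.360583, sin λ = 0.392096, cos λ = -0.919924.
ΔU = cos φ cos λ·ΔX + cos φ sin λ·ΔY + sin φ·ΔZ = (0.360583)(-0.919924)(294.0) + (0.360583)(0.392096)(-342.1) + (-0.932727)(635.9) = -739.01 m.

ΔU = -739.0 m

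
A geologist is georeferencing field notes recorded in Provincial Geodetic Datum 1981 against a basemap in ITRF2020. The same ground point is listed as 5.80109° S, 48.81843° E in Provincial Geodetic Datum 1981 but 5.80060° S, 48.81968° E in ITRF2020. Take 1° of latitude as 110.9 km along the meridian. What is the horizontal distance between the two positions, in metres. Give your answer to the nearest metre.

Δφ = -5.80060° − -5.80109° = +0.00049°; Δλ = 48.81968° − 48.81843° = +0.00125°.
ΔN = Δφ × 110900 = 54.3 m; ΔE = Δλ × 110900 × cos(-5.80109°) = +0.00125 × 110900 × 0.994879 = 137.9 m.
Distance = √(ΔE² + ΔN²) = √(137.9² + 54.3²) = 148.2 m.

148 m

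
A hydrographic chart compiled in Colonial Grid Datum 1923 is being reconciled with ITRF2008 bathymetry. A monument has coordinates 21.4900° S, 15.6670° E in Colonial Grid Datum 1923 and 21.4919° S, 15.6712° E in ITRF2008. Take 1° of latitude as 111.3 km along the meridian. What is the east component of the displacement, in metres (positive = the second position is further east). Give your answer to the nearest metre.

Δφ = -21.4919° − -21.4900° = -0.0019°; Δλ = 15.6712° − 15.6670° = +0.0042°.
ΔN = Δφ × 111300 = -211.5 m; ΔE = Δλ × 111300 × cos(-21.4900°) = +0.0042 × 111300 × 0.930482 = 435.0 m.

ΔE = 435 m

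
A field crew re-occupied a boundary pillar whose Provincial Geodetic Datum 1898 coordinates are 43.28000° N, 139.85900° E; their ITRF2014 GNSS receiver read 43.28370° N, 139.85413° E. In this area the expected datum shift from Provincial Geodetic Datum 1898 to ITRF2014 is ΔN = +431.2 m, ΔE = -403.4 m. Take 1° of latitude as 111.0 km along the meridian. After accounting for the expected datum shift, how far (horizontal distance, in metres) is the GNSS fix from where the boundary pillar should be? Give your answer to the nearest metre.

Observed coordinate differences: Δφ = +0.00370°, Δλ = -0.00487°.
Converting to metres (1° lat = 111000 m, cos φ = 0.728012): observed ΔN = 410.7 m, observed ΔE = -393.5 m.
Subtracting the expected shift leaves a residual of 410.7 − (431.2) = -20.5 m north and -393.5 − (-403.4) = 9.9 m east.
Residual distance = √((-20.5)² + 9.9²) = 22.7 m.

23 m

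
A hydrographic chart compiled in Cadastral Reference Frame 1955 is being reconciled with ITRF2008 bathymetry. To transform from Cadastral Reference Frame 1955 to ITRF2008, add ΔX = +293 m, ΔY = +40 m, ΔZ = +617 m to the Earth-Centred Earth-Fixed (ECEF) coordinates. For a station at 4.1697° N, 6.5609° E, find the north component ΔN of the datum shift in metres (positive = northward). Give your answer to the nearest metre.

The local north axis is (−sin φ cos λ, −sin φ sin λ, cos φ), giving ΔN = -21.165 − 0.332 + 615.367 = 593.87 m.

ΔN = 594 m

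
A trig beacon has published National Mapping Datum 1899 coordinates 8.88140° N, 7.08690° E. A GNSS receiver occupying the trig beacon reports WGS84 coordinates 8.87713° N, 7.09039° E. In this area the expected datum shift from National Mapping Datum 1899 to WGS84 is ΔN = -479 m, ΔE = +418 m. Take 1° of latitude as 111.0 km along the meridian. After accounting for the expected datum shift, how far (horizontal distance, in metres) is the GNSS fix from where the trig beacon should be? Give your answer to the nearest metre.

36 m

Observed coordinate differences: Δφ = -0.00427°, Δλ = +0.00349°.
Converting to metres (1° lat = 111000 m, cos φ = 0.988010): observed ΔN = -474.0 m, observed ΔE = 382.7 m.
Subtracting the expected shift leaves a residual of -474.0 − (-479) = 5.0 m north and 382.7 − (418) = -35.3 m east.
Residual distance = √(5.0² + (-35.3)²) = 35.6 m.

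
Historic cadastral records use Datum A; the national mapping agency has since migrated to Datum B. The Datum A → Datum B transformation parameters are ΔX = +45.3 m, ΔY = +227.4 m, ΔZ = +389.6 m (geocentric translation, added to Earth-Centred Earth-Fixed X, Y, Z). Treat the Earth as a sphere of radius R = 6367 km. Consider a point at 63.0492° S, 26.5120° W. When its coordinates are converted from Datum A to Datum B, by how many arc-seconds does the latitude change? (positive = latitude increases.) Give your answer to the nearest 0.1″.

Δφ = 4.0″

sin φ = -0.891396, cos φ = 0.453225, sin λ = -0.446385, cos λ = 0.894841.
North component: ΔN = −sin φ cos λ·ΔX − sin φ sin λ·ΔY + cos φ·ΔZ = −(-0.891396)(0.894841)(45.3) − (-0.891396)(-0.446385)(227.4) + (0.453225)(389.6) = 122.23 m.
1° of latitude spans πR/180 = 111125 m, so Δφ = 122.23 / 111125 × 3600 = 3.960″.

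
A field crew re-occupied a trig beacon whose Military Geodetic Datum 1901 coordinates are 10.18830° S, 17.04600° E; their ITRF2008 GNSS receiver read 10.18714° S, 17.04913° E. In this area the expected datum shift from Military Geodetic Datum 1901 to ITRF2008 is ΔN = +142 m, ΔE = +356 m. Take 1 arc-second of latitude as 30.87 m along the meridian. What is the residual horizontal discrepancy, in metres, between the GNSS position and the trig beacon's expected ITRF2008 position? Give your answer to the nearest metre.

Observed coordinate differences: Δφ = +0.00116°, Δλ = +0.00313°.
Converting to metres (1° lat = 111132 m, cos φ = 0.984232): observed ΔN = 128.9 m, observed ΔE = 342.4 m.
Subtracting the expected shift leaves a residual of 128.9 − (142) = -13.1 m north and 342.4 − (356) = -13.6 m east.
Residual distance = √((-13.1)² + (-13.6)²) = 18.9 m.

19 m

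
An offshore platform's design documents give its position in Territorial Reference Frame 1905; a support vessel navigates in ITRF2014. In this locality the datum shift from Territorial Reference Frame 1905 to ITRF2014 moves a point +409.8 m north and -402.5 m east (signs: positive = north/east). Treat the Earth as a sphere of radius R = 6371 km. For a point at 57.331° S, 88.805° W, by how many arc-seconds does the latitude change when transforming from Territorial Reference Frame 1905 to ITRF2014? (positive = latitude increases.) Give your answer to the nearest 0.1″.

Δφ = 13.3″

On a sphere of radius R, 1 rad of latitude = R, so Δφ = ΔN / R = 409.8 / 6371000 = 6.4323e-05 rad = 13.268″.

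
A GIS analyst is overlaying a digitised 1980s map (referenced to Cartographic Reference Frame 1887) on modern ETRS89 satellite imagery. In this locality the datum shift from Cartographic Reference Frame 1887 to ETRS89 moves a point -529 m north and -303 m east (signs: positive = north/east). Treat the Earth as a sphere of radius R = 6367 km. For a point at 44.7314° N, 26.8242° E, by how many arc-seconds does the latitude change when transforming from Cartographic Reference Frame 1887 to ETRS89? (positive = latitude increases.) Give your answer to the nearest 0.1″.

On a sphere of radius R, 1 rad of latitude = R, so Δφ = ΔN / R = -529.0 / 6367000 = -8.3085e-05 rad = -17.137″.

Δφ = -17.1″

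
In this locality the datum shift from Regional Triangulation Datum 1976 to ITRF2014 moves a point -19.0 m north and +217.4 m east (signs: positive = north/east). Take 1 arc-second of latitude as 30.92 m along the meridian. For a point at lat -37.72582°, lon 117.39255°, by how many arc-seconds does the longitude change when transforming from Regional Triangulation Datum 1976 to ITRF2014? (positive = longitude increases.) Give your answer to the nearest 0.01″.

Δλ = 8.89″

At latitude -37.72582°, cos φ = 0.790948.
1″ of longitude at this latitude = 30.92 × cos φ = 24.4561 m, so Δλ = 217.4 / 24.4561 = 8.889″.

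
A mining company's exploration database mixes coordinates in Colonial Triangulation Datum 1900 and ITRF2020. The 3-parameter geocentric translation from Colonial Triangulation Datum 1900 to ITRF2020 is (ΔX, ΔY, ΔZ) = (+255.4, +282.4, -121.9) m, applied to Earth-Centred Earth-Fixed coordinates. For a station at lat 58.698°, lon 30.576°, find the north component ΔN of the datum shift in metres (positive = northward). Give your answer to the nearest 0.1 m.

ΔN = -374.0 m

At φ = 58.698°, λ = 30.576°: sin φ = 0.854441, cos φ = 0.519549, sin λ = 0.508681, cos λ = 0.860955.
ΔN = −sin φ cos λ·ΔX − sin φ sin λ·ΔY + cos φ·ΔZ = −(0.854441)(0.860955)(255.4) − (0.854441)(0.508681)(282.4) + (0.519549)(-121.9) = -373.96 m.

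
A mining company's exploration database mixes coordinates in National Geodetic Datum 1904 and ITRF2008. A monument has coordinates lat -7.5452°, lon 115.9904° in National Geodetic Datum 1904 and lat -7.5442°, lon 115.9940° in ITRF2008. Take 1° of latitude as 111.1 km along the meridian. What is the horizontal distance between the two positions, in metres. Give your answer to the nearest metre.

412 m

Δφ = -7.5442° − -7.5452° = +0.0010°; Δλ = 115.9940° − 115.9904° = +0.0036°.
ΔN = Δφ × 111100 = 111.1 m; ΔE = Δλ × 111100 × cos(-7.5452°) = +0.0036 × 111100 × 0.991342 = 396.5 m.
Distance = √(ΔE² + ΔN²) = √(396.5² + 111.1²) = 411.8 m.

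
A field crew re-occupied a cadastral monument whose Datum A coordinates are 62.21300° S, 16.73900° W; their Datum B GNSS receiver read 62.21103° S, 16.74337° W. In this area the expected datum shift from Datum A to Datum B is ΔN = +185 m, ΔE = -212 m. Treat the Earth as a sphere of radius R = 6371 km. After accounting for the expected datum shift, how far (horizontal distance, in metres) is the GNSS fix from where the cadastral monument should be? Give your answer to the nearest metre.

Observed coordinate differences: Δφ = +0.00197°, Δλ = -0.00437°.
Converting to metres (1° lat = 111195 m, cos φ = 0.466186): observed ΔN = 219.1 m, observed ΔE = -226.5 m.
Subtracting the expected shift leaves a residual of 219.1 − (185) = 34.1 m north and -226.5 − (-212) = -14.5 m east.
Residual distance = √(34.1² + (-14.5)²) = 37.0 m.

37 m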